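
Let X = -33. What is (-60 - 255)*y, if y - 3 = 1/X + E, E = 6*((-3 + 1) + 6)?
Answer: -93450/11 ≈ -8495.5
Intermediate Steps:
E = 24 (E = 6*(-2 + 6) = 6*4 = 24)
y = 890/33 (y = 3 + (1/(-33) + 24) = 3 + (-1/33 + 24) = 3 + 791/33 = 890/33 ≈ 26.970)
(-60 - 255)*y = (-60 - 255)*(890/33) = -315*890/33 = -93450/11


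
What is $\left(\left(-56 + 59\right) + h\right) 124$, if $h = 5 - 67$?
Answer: $-7316$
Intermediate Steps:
$h = -62$ ($h = 5 - 67 = -62$)
$\left(\left(-56 + 59\right) + h\right) 124 = \left(\left(-56 + 59\right) - 62\right) 124 = \left(3 - 62\right) 124 = \left(-59\right) 124 = -7316$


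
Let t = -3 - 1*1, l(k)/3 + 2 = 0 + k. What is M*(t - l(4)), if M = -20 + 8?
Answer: 120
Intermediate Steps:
l(k) = -6 + 3*k (l(k) = -6 + 3*(0 + k) = -6 + 3*k)
M = -12
t = -4 (t = -3 - 1 = -4)
M*(t - l(4)) = -12*(-4 - (-6 + 3*4)) = -12*(-4 - (-6 + 12)) = -12*(-4 - 1*6) = -12*(-4 - 6) = -12*(-10) = 120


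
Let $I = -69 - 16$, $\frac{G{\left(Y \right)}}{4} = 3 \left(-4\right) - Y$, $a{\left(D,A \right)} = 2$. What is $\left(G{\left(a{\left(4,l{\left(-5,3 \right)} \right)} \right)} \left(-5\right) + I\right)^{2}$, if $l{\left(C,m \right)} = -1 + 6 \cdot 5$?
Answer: $38025$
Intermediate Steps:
$l{\left(C,m \right)} = 29$ ($l{\left(C,m \right)} = -1 + 30 = 29$)
$G{\left(Y \right)} = -48 - 4 Y$ ($G{\left(Y \right)} = 4 \left(3 \left(-4\right) - Y\right) = 4 \left(-12 - Y\right) = -48 - 4 Y$)
$I = -85$
$\left(G{\left(a{\left(4,l{\left(-5,3 \right)} \right)} \right)} \left(-5\right) + I\right)^{2} = \left(\left(-48 - 8\right) \left(-5\right) - 85\right)^{2} = \left(\left(-56\right) \left(-5\right) - 85\right)^{2} = \left(280 - 85\right)^{2} = 195^{2} = 38025$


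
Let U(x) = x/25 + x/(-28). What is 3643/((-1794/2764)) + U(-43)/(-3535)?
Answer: -12458181921287/2219626500 ≈ -5612.7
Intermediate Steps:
U(x) = 3*x/700 (U(x) = x*(1/25) + x*(-1/28) = x/25 - x/28 = 3*x/700)
3643/((-1794/2764)) + U(-43)/(-3535) = 3643/((-1794/2764)) + ((3/700)*(-43))/(-3535) = 3643/((-1794*1/2764)) - 129/700*(-1/3535) = 3643/(-897/1382) + 129/2474500 = 3643*(-1382/897) + 129/2474500 = -5034626/897 + 129/2474500 = -12458181921287/2219626500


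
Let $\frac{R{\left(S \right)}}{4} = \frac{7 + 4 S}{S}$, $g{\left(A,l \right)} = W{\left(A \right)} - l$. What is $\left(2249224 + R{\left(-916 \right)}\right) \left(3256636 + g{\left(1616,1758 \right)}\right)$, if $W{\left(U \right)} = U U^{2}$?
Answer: $\frac{2175355181062538622}{229} \approx 9.4994 \cdot 10^{15}$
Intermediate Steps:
$W{\left(U \right)} = U^{3}$
$g{\left(A,l \right)} = A^{3} - l$
$R{\left(S \right)} = \frac{4 \left(7 + 4 S\right)}{S}$ ($R{\left(S \right)} = 4 \frac{7 + 4 S}{S} = \frac{4 \left(7 + 4 S\right)}{S}$)
$\left(2249224 + R{\left(-916 \right)}\right) \left(3256636 + g{\left(1616,1758 \right)}\right) = \left(2249224 + \left(16 + \frac{28}{-916}\right)\right) \left(3256636 + \left(1616^{3} - 1758\right)\right) = \left(2249224 + \left(16 + 28 \left(- \frac{1}{916}\right)\right)\right) \left(3256636 + \left(4220112896 - 1758\right)\right) = \left(2249224 + \left(16 - \frac{7}{229}\right)\right) \left(3256636 + 4220111138\right) = \left(2249224 + \frac{3657}{229}\right) 4223367774 = \frac{515075953}{229} \cdot 4223367774 = \frac{2175355181062538622}{229}$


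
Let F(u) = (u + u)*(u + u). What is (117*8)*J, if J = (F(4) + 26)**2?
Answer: 7581600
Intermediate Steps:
F(u) = 4*u**2 (F(u) = (2*u)*(2*u) = 4*u**2)
J = 8100 (J = (4*4**2 + 26)**2 = (4*16 + 26)**2 = (64 + 26)**2 = 90**2 = 8100)
(117*8)*J = (117*8)*8100 = 936*8100 = 7581600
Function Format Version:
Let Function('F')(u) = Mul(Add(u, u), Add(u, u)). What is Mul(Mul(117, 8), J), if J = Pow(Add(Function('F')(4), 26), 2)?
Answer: 7581600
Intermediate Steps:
Function('F')(u) = Mul(4, Pow(u, 2)) (Function('F')(u) = Mul(Mul(2, u), Mul(2, u)) = Mul(4, Pow(u, 2)))
J = 8100 (J = Pow(Add(Mul(4, Pow(4, 2)), 26), 2) = Pow(Add(Mul(4, 16), 26), 2) = Pow(Add(64, 26), 2) = Pow(90, 2) = 8100)
Mul(Mul(117, 8), J) = Mul(Mul(117, 8), 8100) = Mul(936, 8100) = 7581600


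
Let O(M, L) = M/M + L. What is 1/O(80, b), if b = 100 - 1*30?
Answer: 1/71 ≈ 0.014085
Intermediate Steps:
b = 70 (b = 100 - 30 = 70)
O(M, L) = 1 + L
1/O(80, b) = 1/(1 + 70) = 1/71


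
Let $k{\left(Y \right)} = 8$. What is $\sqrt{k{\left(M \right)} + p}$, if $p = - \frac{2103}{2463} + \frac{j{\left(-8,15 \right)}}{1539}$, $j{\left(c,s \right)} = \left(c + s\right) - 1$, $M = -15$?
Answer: $\frac{\sqrt{140925094161}}{140391} \approx 2.674$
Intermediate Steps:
$j{\left(c,s \right)} = -1 + c + s$
$p = - \frac{357971}{421173}$ ($p = - \frac{2103}{2463} + \frac{-1 - 8 + 15}{1539} = \left(-2103\right) \frac{1}{2463} + 6 \cdot \frac{1}{1539} = - \frac{701}{821} + \frac{2}{513} = - \frac{357971}{421173} \approx -0.84994$)
$\sqrt{k{\left(M \right)} + p} = \sqrt{8 - \frac{357971}{421173}} = \sqrt{\frac{3011413}{421173}} = \frac{\sqrt{140925094161}}{140391}$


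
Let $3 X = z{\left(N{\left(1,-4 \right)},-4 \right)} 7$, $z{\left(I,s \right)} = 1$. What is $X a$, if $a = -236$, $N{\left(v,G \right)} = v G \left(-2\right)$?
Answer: $- \frac{1652}{3} \approx -550.67$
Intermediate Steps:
$N{\left(v,G \right)} = - 2 G v$ ($N{\left(v,G \right)} = G v \left(-2\right) = - 2 G v$)
$X = \frac{7}{3}$ ($X = \frac{1 \cdot 7}{3} = \frac{1}{3} \cdot 7 = \frac{7}{3} \approx 2.3333$)
$X a = \frac{7}{3} \left(-236\right) = - \frac{1652}{3}$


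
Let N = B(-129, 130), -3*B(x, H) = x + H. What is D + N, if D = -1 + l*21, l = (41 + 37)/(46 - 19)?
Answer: 178/3 ≈ 59.333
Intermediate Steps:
B(x, H) = -H/3 - x/3 (B(x, H) = -(x + H)/3 = -(H + x)/3 = -H/3 - x/3)
l = 26/9 (l = 78/27 = 78*(1/27) = 26/9 ≈ 2.8889)
N = -1/3 (N = -1/3*130 - 1/3*(-129) = -130/3 + 43 = -1/3 ≈ -0.33333)
D = 179/3 (D = -1 + (26/9)*21 = -1 + 182/3 = 179/3 ≈ 59.667)
D + N = 179/3 - 1/3 = 178/3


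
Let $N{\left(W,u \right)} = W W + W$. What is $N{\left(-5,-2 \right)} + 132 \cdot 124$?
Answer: $16388$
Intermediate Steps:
$N{\left(W,u \right)} = W + W^{2}$ ($N{\left(W,u \right)} = W^{2} + W = W + W^{2}$)
$N{\left(-5,-2 \right)} + 132 \cdot 124 = - 5 \left(1 - 5\right) + 132 \cdot 124 = \left(-5\right) \left(-4\right) + 16368 = 20 + 16368 = 16388$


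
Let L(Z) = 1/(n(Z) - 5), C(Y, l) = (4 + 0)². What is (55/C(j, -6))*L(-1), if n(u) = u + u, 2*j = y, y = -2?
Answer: -55/112 ≈ -0.49107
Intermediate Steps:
j = -1 (j = (½)*(-2) = -1)
n(u) = 2*u
C(Y, l) = 16 (C(Y, l) = 4² = 16)
L(Z) = 1/(-5 + 2*Z) (L(Z) = 1/(2*Z - 5) = 1/(-5 + 2*Z))
(55/C(j, -6))*L(-1) = (55/16)/(-5 + 2*(-1)) = ((1/16)*55)/(-5 - 2) = (55/16)/(-7) = (55/16)*(-⅐) = -55/112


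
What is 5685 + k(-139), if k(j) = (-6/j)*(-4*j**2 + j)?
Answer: 2343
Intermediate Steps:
k(j) = -6*(j - 4*j**2)/j (k(j) = (-6/j)*(j - 4*j**2) = -6*(j - 4*j**2)/j)
5685 + k(-139) = 5685 + (-6 + 24*(-139)) = 5685 + (-6 - 3336) = 5685 - 3342 = 2343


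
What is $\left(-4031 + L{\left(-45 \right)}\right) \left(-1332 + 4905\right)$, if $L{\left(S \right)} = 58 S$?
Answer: $-23728293$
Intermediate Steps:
$\left(-4031 + L{\left(-45 \right)}\right) \left(-1332 + 4905\right) = \left(-4031 + 58 \left(-45\right)\right) \left(-1332 + 4905\right) = \left(-4031 - 2610\right) 3573 = \left(-6641\right) 3573 = -23728293$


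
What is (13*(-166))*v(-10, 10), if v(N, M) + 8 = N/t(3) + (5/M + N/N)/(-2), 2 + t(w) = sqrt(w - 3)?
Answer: 16185/2 ≈ 8092.5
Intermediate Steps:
t(w) = -2 + sqrt(-3 + w) (t(w) = -2 + sqrt(w - 3) = -2 + sqrt(-3 + w))
v(N, M) = -17/2 - 5/(2*M) - N/2 (v(N, M) = -8 + (N/(-2 + sqrt(-3 + 3)) + (5/M + N/N)/(-2)) = -8 + (N/(-2 + sqrt(0)) + (5/M + 1)*(-1/2)) = -8 + (N/(-2 + 0) + (1 + 5/M)*(-1/2)) = -8 + (N/(-2) + (-1/2 - 5/(2*M))) = -8 + (N*(-1/2) + (-1/2 - 5/(2*M))) = -8 + (-N/2 + (-1/2 - 5/(2*M))) = -8 + (-1/2 - 5/(2*M) - N/2) = -17/2 - 5/(2*M) - N/2)
(13*(-166))*v(-10, 10) = (13*(-166))*((1/2)*(-5 + 10*(-17 - 1*(-10)))/10) = -1079*(-5 + 10*(-17 + 10))/10 = -1079*(-5 + 10*(-7))/10 = -1079*(-5 - 70)/10 = -1079*(-75)/10 = -2158*(-15/4) = 16185/2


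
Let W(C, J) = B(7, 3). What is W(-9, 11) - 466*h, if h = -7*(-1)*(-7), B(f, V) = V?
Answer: 22837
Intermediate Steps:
W(C, J) = 3
h = -49 (h = 7*(-7) = -49)
W(-9, 11) - 466*h = 3 - 466*(-49) = 3 + 22834 = 22837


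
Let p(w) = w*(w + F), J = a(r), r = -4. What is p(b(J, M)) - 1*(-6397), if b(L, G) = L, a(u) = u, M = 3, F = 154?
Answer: 5797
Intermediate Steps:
J = -4
p(w) = w*(154 + w) (p(w) = w*(w + 154) = w*(154 + w))
p(b(J, M)) - 1*(-6397) = -4*(154 - 4) - 1*(-6397) = -4*150 + 6397 = -600 + 6397 = 5797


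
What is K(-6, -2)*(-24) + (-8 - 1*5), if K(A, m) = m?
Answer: 35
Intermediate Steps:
K(-6, -2)*(-24) + (-8 - 1*5) = -2*(-24) + (-8 - 1*5) = 48 + (-8 - 5) = 48 - 13 = 35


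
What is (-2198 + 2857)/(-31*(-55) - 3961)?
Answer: -659/2256 ≈ -0.29211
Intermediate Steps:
(-2198 + 2857)/(-31*(-55) - 3961) = 659/(1705 - 3961) = 659/(-2256) = 659*(-1/2256) = -659/2256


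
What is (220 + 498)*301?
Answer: 216118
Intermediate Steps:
(220 + 498)*301 = 718*301 = 216118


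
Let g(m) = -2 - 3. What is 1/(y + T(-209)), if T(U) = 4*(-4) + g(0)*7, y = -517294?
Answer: -1/517345 ≈ -1.9329e-6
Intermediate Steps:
g(m) = -5
T(U) = -51 (T(U) = 4*(-4) - 5*7 = -16 - 35 = -51)
1/(y + T(-209)) = 1/(-517294 - 51) = 1/(-517345) = -1/517345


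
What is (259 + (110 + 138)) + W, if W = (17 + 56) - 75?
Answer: 505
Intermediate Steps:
W = -2 (W = 73 - 75 = -2)
(259 + (110 + 138)) + W = (259 + (110 + 138)) - 2 = (259 + 248) - 2 = 507 - 2 = 505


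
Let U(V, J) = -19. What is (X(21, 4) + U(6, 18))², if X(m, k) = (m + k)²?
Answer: 367236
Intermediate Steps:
X(m, k) = (k + m)²
(X(21, 4) + U(6, 18))² = ((4 + 21)² - 19)² = (25² - 19)² = (625 - 19)² = 606² = 367236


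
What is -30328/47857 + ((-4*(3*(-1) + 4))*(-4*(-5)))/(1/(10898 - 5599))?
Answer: -20287569768/47857 ≈ -4.2392e+5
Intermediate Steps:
-30328/47857 + ((-4*(3*(-1) + 4))*(-4*(-5)))/(1/(10898 - 5599)) = -30328*1/47857 + (-4*(-3 + 4)*20)/(1/5299) = -30328/47857 + (-4*1*20)/(1/5299) = -30328/47857 - 4*20*5299 = -30328/47857 - 80*5299 = -30328/47857 - 423920 = -20287569768/47857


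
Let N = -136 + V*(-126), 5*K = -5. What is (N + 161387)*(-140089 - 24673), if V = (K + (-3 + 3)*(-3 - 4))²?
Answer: -26547277250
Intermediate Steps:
K = -1 (K = (⅕)*(-5) = -1)
V = 1 (V = (-1 + (-3 + 3)*(-3 - 4))² = (-1 + 0*(-7))² = (-1 + 0)² = (-1)² = 1)
N = -262 (N = -136 + 1*(-126) = -136 - 126 = -262)
(N + 161387)*(-140089 - 24673) = (-262 + 161387)*(-140089 - 24673) = 161125*(-164762) = -26547277250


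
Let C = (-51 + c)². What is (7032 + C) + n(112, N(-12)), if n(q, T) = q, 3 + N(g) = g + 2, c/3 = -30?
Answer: 27025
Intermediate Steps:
c = -90 (c = 3*(-30) = -90)
C = 19881 (C = (-51 - 90)² = (-141)² = 19881)
N(g) = -1 + g (N(g) = -3 + (g + 2) = -3 + (2 + g) = -1 + g)
(7032 + C) + n(112, N(-12)) = (7032 + 19881) + 112 = 26913 + 112 = 27025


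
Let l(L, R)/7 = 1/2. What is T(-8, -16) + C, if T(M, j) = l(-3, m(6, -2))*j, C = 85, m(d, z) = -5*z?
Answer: 29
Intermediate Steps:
l(L, R) = 7/2 (l(L, R) = 7*(1/2) = 7*(1*(½)) = 7*(½) = 7/2)
T(M, j) = 7*j/2
T(-8, -16) + C = (7/2)*(-16) + 85 = -56 + 85 = 29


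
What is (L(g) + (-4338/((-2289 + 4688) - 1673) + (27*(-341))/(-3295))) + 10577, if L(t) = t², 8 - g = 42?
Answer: 4676620197/398695 ≈ 11730.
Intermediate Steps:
g = -34 (g = 8 - 1*42 = 8 - 42 = -34)
(L(g) + (-4338/((-2289 + 4688) - 1673) + (27*(-341))/(-3295))) + 10577 = ((-34)² + (-4338/((-2289 + 4688) - 1673) + (27*(-341))/(-3295))) + 10577 = (1156 + (-4338/(2399 - 1673) - 9207*(-1/3295))) + 10577 = (1156 + (-4338/726 + 9207/3295)) + 10577 = (1156 + (-4338*1/726 + 9207/3295)) + 10577 = (1156 + (-723/121 + 9207/3295)) + 10577 = (1156 - 1268238/398695) + 10577 = 459623182/398695 + 10577 = 4676620197/398695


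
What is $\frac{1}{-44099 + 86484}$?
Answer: $\frac{1}{42385} \approx 2.3593 \cdot 10^{-5}$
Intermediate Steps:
$\frac{1}{-44099 + 86484} = \frac{1}{42385}$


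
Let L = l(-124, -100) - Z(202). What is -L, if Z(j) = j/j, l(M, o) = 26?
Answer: -25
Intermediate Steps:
Z(j) = 1
L = 25 (L = 26 - 1*1 = 26 - 1 = 25)
-L = -1*25 = -25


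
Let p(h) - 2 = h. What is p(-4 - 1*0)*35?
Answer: -70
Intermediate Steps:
p(h) = 2 + h
p(-4 - 1*0)*35 = (2 + (-4 - 1*0))*35 = (2 + (-4 + 0))*35 = (2 - 4)*35 = -2*35 = -70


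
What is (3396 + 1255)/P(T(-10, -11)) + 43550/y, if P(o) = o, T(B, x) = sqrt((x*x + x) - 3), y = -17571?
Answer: -43550/17571 + 4651*sqrt(107)/107 ≈ 447.15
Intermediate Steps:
T(B, x) = sqrt(-3 + x + x**2) (T(B, x) = sqrt((x**2 + x) - 3) = sqrt((x + x**2) - 3) = sqrt(-3 + x + x**2))
(3396 + 1255)/P(T(-10, -11)) + 43550/y = (3396 + 1255)/(sqrt(-3 - 11 + (-11)**2)) + 43550/(-17571) = 4651/(sqrt(-3 - 11 + 121)) + 43550*(-1/17571) = 4651/(sqrt(107)) - 43550/17571 = 4651*(sqrt(107)/107) - 43550/17571 = 4651*sqrt(107)/107 - 43550/17571 = -43550/17571 + 4651*sqrt(107)/107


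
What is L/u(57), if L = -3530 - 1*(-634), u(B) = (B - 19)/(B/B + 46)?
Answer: -68056/19 ≈ -3581.9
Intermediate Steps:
u(B) = -19/47 + B/47 (u(B) = (-19 + B)/(1 + 46) = (-19 + B)/47 = (-19 + B)*(1/47) = -19/47 + B/47)
L = -2896 (L = -3530 + 634 = -2896)
L/u(57) = -2896/(-19/47 + (1/47)*57) = -2896/(-19/47 + 57/47) = -2896/38/47 = -2896*47/38 = -68056/19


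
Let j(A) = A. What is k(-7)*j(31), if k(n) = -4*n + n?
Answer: 651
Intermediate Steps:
k(n) = -3*n
k(-7)*j(31) = -3*(-7)*31 = 21*31 = 651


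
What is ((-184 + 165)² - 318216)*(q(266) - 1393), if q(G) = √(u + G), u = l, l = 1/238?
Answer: 442772015 - 317855*√15067542/238 ≈ 4.3759e+8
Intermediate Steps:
l = 1/238 ≈ 0.0042017
u = 1/238 ≈ 0.0042017
q(G) = √(1/238 + G)
((-184 + 165)² - 318216)*(q(266) - 1393) = ((-184 + 165)² - 318216)*(√(238 + 56644*266)/238 - 1393) = ((-19)² - 318216)*(√(238 + 15067304)/238 - 1393) = (361 - 318216)*(√15067542/238 - 1393) = -317855*(-1393 + √15067542/238) = 442772015 - 317855*√15067542/238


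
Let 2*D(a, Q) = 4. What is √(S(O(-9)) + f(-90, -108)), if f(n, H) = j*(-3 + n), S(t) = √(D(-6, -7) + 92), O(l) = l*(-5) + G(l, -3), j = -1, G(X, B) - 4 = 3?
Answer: √(93 + √94) ≈ 10.134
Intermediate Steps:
G(X, B) = 7 (G(X, B) = 4 + 3 = 7)
D(a, Q) = 2 (D(a, Q) = (½)*4 = 2)
O(l) = 7 - 5*l (O(l) = l*(-5) + 7 = -5*l + 7 = 7 - 5*l)
S(t) = √94 (S(t) = √(2 + 92) = √94)
f(n, H) = 3 - n (f(n, H) = -(-3 + n) = 3 - n)
√(S(O(-9)) + f(-90, -108)) = √(√94 + (3 - 1*(-90))) = √(√94 + (3 + 90)) = √(√94 + 93) = √(93 + √94)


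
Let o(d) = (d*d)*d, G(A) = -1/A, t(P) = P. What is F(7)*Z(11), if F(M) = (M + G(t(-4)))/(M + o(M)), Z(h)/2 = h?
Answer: 319/700 ≈ 0.45571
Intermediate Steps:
Z(h) = 2*h
o(d) = d**3 (o(d) = d**2*d = d**3)
F(M) = (1/4 + M)/(M + M**3) (F(M) = (M - 1/(-4))/(M + M**3) = (M - 1*(-1/4))/(M + M**3) = (M + 1/4)/(M + M**3) = (1/4 + M)/(M + M**3))
F(7)*Z(11) = ((1/4 + 7)/(7*(1 + 7**2)))*(2*11) = ((1/7)*(29/4)/(1 + 49))*22 = ((1/7)*(29/4)/50)*22 = ((1/7)*(1/50)*(29/4))*22 = (29/1400)*22 = 319/700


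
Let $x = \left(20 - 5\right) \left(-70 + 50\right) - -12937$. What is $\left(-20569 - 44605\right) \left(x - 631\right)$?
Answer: $-782479044$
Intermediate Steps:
$x = 12637$ ($x = \left(20 - 5\right) \left(-20\right) + 12937 = 15 \left(-20\right) + 12937 = -300 + 12937 = 12637$)
$\left(-20569 - 44605\right) \left(x - 631\right) = \left(-20569 - 44605\right) \left(12637 - 631\right) = - 65174 \left(12637 - 631\right) = \left(-65174\right) 12006 = -782479044$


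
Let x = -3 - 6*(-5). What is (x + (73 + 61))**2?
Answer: 25921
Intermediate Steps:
x = 27 (x = -3 + 30 = 27)
(x + (73 + 61))**2 = (27 + (73 + 61))**2 = (27 + 134)**2 = 161**2 = 25921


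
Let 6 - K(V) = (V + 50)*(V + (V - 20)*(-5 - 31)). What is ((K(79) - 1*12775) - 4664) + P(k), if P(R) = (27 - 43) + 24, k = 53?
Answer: 246380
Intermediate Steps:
P(R) = 8 (P(R) = -16 + 24 = 8)
K(V) = 6 - (50 + V)*(720 - 35*V) (K(V) = 6 - (V + 50)*(V + (V - 20)*(-5 - 31)) = 6 - (50 + V)*(V + (-20 + V)*(-36)) = 6 - (50 + V)*(V + (720 - 36*V)) = 6 - (50 + V)*(720 - 35*V))
((K(79) - 1*12775) - 4664) + P(k) = (((-35994 + 35*79² + 1030*79) - 1*12775) - 4664) + 8 = (((-35994 + 35*6241 + 81370) - 12775) - 4664) + 8 = (((-35994 + 218435 + 81370) - 12775) - 4664) + 8 = ((263811 - 12775) - 4664) + 8 = (251036 - 4664) + 8 = 246372 + 8 = 246380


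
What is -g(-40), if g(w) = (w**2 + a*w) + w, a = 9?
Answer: -1200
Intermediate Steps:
g(w) = w**2 + 10*w (g(w) = (w**2 + 9*w) + w = w**2 + 10*w)
-g(-40) = -(-40)*(10 - 40) = -(-40)*(-30) = -1*1200 = -1200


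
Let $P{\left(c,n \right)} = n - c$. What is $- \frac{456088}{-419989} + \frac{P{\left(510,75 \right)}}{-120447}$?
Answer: $\frac{18372375517}{16862138361} \approx 1.0896$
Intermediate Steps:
$- \frac{456088}{-419989} + \frac{P{\left(510,75 \right)}}{-120447} = - \frac{456088}{-419989} + \frac{75 - 510}{-120447} = \left(-456088\right) \left(- \frac{1}{419989}\right) + \left(75 - 510\right) \left(- \frac{1}{120447}\right) = \frac{456088}{419989} - - \frac{145}{40149} = \frac{456088}{419989} + \frac{145}{40149} = \frac{18372375517}{16862138361}$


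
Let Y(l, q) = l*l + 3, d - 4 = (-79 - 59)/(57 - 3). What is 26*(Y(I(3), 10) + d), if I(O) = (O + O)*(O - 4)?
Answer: 9464/9 ≈ 1051.6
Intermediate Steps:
d = 13/9 (d = 4 + (-79 - 59)/(57 - 3) = 4 - 138/54 = 4 - 138*1/54 = 4 - 23/9 = 13/9 ≈ 1.4444)
I(O) = 2*O*(-4 + O) (I(O) = (2*O)*(-4 + O) = 2*O*(-4 + O))
Y(l, q) = 3 + l² (Y(l, q) = l² + 3 = 3 + l²)
26*(Y(I(3), 10) + d) = 26*((3 + (2*3*(-4 + 3))²) + 13/9) = 26*((3 + (2*3*(-1))²) + 13/9) = 26*((3 + (-6)²) + 13/9) = 26*((3 + 36) + 13/9) = 26*(39 + 13/9) = 26*(364/9) = 9464/9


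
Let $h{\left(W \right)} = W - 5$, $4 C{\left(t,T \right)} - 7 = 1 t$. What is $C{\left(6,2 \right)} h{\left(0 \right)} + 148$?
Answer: $\frac{527}{4} \approx 131.75$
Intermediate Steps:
$C{\left(t,T \right)} = \frac{7}{4} + \frac{t}{4}$ ($C{\left(t,T \right)} = \frac{7}{4} + \frac{1 t}{4} = \frac{7}{4} + \frac{t}{4}$)
$h{\left(W \right)} = -5 + W$
$C{\left(6,2 \right)} h{\left(0 \right)} + 148 = \left(\frac{7}{4} + \frac{1}{4} \cdot 6\right) \left(-5 + 0\right) + 148 = \left(\frac{7}{4} + \frac{3}{2}\right) \left(-5\right) + 148 = \frac{13}{4} \left(-5\right) + 148 = - \frac{65}{4} + 148 = \frac{527}{4}$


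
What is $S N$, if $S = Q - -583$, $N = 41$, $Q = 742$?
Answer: $54325$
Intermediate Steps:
$S = 1325$ ($S = 742 - -583 = 742 + 583 = 1325$)
$S N = 1325 \cdot 41 = 54325$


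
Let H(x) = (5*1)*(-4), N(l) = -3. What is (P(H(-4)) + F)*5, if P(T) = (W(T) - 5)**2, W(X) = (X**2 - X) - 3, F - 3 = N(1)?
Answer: 848720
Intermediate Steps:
F = 0 (F = 3 - 3 = 0)
W(X) = -3 + X**2 - X
H(x) = -20 (H(x) = 5*(-4) = -20)
P(T) = (-8 + T**2 - T)**2 (P(T) = ((-3 + T**2 - T) - 5)**2 = (-8 + T**2 - T)**2)
(P(H(-4)) + F)*5 = ((8 - 20 - 1*(-20)**2)**2 + 0)*5 = ((8 - 20 - 1*400)**2 + 0)*5 = ((8 - 20 - 400)**2 + 0)*5 = ((-412)**2 + 0)*5 = (169744 + 0)*5 = 169744*5 = 848720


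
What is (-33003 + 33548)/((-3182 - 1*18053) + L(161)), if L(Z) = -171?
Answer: -545/21406 ≈ -0.025460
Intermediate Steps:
(-33003 + 33548)/((-3182 - 1*18053) + L(161)) = (-33003 + 33548)/((-3182 - 1*18053) - 171) = 545/((-3182 - 18053) - 171) = 545/(-21235 - 171) = 545/(-21406) = 545*(-1/21406) = -545/21406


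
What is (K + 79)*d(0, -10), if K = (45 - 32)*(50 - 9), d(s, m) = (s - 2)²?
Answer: 2448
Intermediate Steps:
d(s, m) = (-2 + s)²
K = 533 (K = 13*41 = 533)
(K + 79)*d(0, -10) = (533 + 79)*(-2 + 0)² = 612*(-2)² = 612*4 = 2448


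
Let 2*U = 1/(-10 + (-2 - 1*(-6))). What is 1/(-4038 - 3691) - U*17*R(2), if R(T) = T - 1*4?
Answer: -131399/46374 ≈ -2.8335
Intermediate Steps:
R(T) = -4 + T (R(T) = T - 4 = -4 + T)
U = -1/12 (U = 1/(2*(-10 + (-2 - 1*(-6)))) = 1/(2*(-10 + (-2 + 6))) = 1/(2*(-10 + 4)) = (½)/(-6) = (½)*(-⅙) = -1/12 ≈ -0.083333)
1/(-4038 - 3691) - U*17*R(2) = 1/(-4038 - 3691) - (-1/12*17)*(-4 + 2) = 1/(-7729) - (-17)*(-2)/12 = -1/7729 - 1*17/6 = -1/7729 - 17/6 = -131399/46374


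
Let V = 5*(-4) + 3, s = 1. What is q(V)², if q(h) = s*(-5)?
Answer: 25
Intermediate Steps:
V = -17 (V = -20 + 3 = -17)
q(h) = -5 (q(h) = 1*(-5) = -5)
q(V)² = (-5)² = 25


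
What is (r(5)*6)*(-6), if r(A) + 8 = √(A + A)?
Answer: 288 - 36*√10 ≈ 174.16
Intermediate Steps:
r(A) = -8 + √2*√A (r(A) = -8 + √(A + A) = -8 + √(2*A) = -8 + √2*√A)
(r(5)*6)*(-6) = ((-8 + √2*√5)*6)*(-6) = ((-8 + √10)*6)*(-6) = (-48 + 6*√10)*(-6) = 288 - 36*√10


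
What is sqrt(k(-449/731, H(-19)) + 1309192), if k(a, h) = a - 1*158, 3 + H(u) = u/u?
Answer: sqrt(699496389055)/731 ≈ 1144.1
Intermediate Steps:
H(u) = -2 (H(u) = -3 + u/u = -3 + 1 = -2)
k(a, h) = -158 + a (k(a, h) = a - 158 = -158 + a)
sqrt(k(-449/731, H(-19)) + 1309192) = sqrt((-158 - 449/731) + 1309192) = sqrt(-115947/731 + 1309192) = sqrt(956903405/731) = sqrt(699496389055)/731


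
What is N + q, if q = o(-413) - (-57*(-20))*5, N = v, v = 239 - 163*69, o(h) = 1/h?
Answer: -6900405/413 ≈ -16708.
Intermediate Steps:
v = -11008 (v = 239 - 11247 = -11008)
N = -11008
q = -2354101/413 (q = 1/(-413) - (-57*(-20))*5 = -1/413 - 1140*5 = -1/413 - 1*5700 = -1/413 - 5700 = -2354101/413 ≈ -5700.0)
N + q = -11008 - 2354101/413 = -6900405/413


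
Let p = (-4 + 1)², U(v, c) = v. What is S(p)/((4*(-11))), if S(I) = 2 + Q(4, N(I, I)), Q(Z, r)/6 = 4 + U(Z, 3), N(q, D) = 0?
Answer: -25/22 ≈ -1.1364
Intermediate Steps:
p = 9 (p = (-3)² = 9)
Q(Z, r) = 24 + 6*Z (Q(Z, r) = 6*(4 + Z) = 24 + 6*Z)
S(I) = 50 (S(I) = 2 + (24 + 6*4) = 2 + (24 + 24) = 2 + 48 = 50)
S(p)/((4*(-11))) = 50/((4*(-11))) = 50/(-44) = 50*(-1/44) = -25/22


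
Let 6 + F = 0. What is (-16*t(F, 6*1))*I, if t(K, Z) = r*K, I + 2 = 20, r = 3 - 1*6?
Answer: -5184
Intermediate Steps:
F = -6 (F = -6 + 0 = -6)
r = -3 (r = 3 - 6 = -3)
I = 18 (I = -2 + 20 = 18)
t(K, Z) = -3*K
(-16*t(F, 6*1))*I = -(-48)*(-6)*18 = -16*18*18 = -288*18 = -5184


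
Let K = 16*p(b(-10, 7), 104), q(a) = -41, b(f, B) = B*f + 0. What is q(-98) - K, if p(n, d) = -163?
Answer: 2567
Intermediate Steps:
b(f, B) = B*f
K = -2608 (K = 16*(-163) = -2608)
q(-98) - K = -41 - 1*(-2608) = -41 + 2608 = 2567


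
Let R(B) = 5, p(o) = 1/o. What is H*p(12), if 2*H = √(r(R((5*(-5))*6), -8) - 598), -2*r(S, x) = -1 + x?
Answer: I*√2374/48 ≈ 1.0151*I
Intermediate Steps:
r(S, x) = ½ - x/2 (r(S, x) = -(-1 + x)/2 = ½ - x/2)
H = I*√2374/4 (H = √((½ - ½*(-8)) - 598)/2 = √((½ + 4) - 598)/2 = √(9/2 - 598)/2 = √(-1187/2)/2 = (I*√2374/2)/2 = I*√2374/4 ≈ 12.181*I)
H*p(12) = (I*√2374/4)/12 = (I*√2374/4)*(1/12) = I*√2374/48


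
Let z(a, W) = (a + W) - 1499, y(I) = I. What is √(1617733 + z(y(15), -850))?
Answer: √1615399 ≈ 1271.0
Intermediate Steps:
z(a, W) = -1499 + W + a (z(a, W) = (W + a) - 1499 = -1499 + W + a)
√(1617733 + z(y(15), -850)) = √(1617733 + (-1499 - 850 + 15)) = √(1617733 - 2334) = √1615399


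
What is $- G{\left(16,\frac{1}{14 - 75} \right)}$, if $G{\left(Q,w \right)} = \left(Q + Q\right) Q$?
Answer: $-512$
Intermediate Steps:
$G{\left(Q,w \right)} = 2 Q^{2}$ ($G{\left(Q,w \right)} = 2 Q Q = 2 Q^{2}$)
$- G{\left(16,\frac{1}{14 - 75} \right)} = - 2 \cdot 16^{2} = - 2 \cdot 256 = \left(-1\right) 512 = -512$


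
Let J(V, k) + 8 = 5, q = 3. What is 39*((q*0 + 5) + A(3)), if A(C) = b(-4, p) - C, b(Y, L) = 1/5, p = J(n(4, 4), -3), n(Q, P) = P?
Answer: 429/5 ≈ 85.800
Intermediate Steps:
J(V, k) = -3 (J(V, k) = -8 + 5 = -3)
p = -3
b(Y, L) = ⅕
A(C) = ⅕ - C
39*((q*0 + 5) + A(3)) = 39*((3*0 + 5) + (⅕ - 1*3)) = 39*((0 + 5) + (⅕ - 3)) = 39*(5 - 14/5) = 39*(11/5) = 429/5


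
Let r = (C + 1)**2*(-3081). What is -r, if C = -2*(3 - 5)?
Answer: 77025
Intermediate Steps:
C = 4 (C = -2*(-2) = 4)
r = -77025 (r = (4 + 1)**2*(-3081) = 5**2*(-3081) = 25*(-3081) = -77025)
-r = -1*(-77025) = 77025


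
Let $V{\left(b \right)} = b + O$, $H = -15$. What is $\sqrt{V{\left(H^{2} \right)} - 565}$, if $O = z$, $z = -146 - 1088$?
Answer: $i \sqrt{1574} \approx 39.674 i$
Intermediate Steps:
$z = -1234$ ($z = -146 - 1088 = -1234$)
$O = -1234$
$V{\left(b \right)} = -1234 + b$ ($V{\left(b \right)} = b - 1234 = -1234 + b$)
$\sqrt{V{\left(H^{2} \right)} - 565} = \sqrt{\left(-1234 + \left(-15\right)^{2}\right) - 565} = \sqrt{\left(-1234 + 225\right) - 565} = \sqrt{-1009 - 565} = \sqrt{-1574} = i \sqrt{1574}$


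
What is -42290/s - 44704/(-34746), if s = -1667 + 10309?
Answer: -270769093/75068733 ≈ -3.6069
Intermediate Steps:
s = 8642
-42290/s - 44704/(-34746) = -42290/8642 - 44704/(-34746) = -42290*1/8642 - 44704*(-1/34746) = -21145/4321 + 22352/17373 = -270769093/75068733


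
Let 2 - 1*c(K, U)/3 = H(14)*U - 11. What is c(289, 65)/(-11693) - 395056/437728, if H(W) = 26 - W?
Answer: -225761105/319897094 ≈ -0.70573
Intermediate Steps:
c(K, U) = 39 - 36*U (c(K, U) = 6 - 3*((26 - 1*14)*U - 11) = 6 - 3*((26 - 14)*U - 11) = 6 - 3*(12*U - 11) = 6 - 3*(-11 + 12*U) = 6 + (33 - 36*U) = 39 - 36*U)
c(289, 65)/(-11693) - 395056/437728 = (39 - 36*65)/(-11693) - 395056/437728 = (39 - 2340)*(-1/11693) - 395056*1/437728 = -2301*(-1/11693) - 24691/27358 = 2301/11693 - 24691/27358 = -225761105/319897094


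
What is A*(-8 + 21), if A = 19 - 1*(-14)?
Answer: 429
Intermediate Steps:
A = 33 (A = 19 + 14 = 33)
A*(-8 + 21) = 33*(-8 + 21) = 33*13 = 429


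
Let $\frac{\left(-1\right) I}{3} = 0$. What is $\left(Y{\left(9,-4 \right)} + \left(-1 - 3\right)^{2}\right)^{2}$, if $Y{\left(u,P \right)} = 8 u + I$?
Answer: $7744$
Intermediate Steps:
$I = 0$ ($I = \left(-3\right) 0 = 0$)
$Y{\left(u,P \right)} = 8 u$ ($Y{\left(u,P \right)} = 8 u + 0 = 8 u$)
$\left(Y{\left(9,-4 \right)} + \left(-1 - 3\right)^{2}\right)^{2} = \left(8 \cdot 9 + \left(-1 - 3\right)^{2}\right)^{2} = \left(72 + \left(-4\right)^{2}\right)^{2} = \left(72 + 16\right)^{2} = 88^{2} = 7744$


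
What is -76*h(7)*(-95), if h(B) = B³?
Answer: 2476460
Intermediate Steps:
-76*h(7)*(-95) = -76*7³*(-95) = -76*343*(-95) = -26068*(-95) = 2476460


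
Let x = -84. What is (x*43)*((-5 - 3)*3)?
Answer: 86688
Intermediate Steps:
(x*43)*((-5 - 3)*3) = (-84*43)*((-5 - 3)*3) = -(-28896)*3 = -3612*(-24) = 86688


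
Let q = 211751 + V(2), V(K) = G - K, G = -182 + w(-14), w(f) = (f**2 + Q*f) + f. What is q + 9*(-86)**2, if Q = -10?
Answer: 278453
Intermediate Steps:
w(f) = f**2 - 9*f (w(f) = (f**2 - 10*f) + f = f**2 - 9*f)
G = 140 (G = -182 - 14*(-9 - 14) = -182 - 14*(-23) = -182 + 322 = 140)
V(K) = 140 - K
q = 211889 (q = 211751 + (140 - 1*2) = 211751 + (140 - 2) = 211751 + 138 = 211889)
q + 9*(-86)**2 = 211889 + 9*(-86)**2 = 211889 + 9*7396 = 211889 + 66564 = 278453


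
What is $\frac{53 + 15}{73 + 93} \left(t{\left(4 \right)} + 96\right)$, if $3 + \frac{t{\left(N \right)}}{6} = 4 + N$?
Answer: $\frac{4284}{83} \approx 51.614$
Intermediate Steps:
$t{\left(N \right)} = 6 + 6 N$ ($t{\left(N \right)} = -18 + 6 \left(4 + N\right) = -18 + \left(24 + 6 N\right) = 6 + 6 N$)
$\frac{53 + 15}{73 + 93} \left(t{\left(4 \right)} + 96\right) = \frac{53 + 15}{73 + 93} \left(\left(6 + 6 \cdot 4\right) + 96\right) = \frac{68}{166} \left(\left(6 + 24\right) + 96\right) = 68 \cdot \frac{1}{166} \left(30 + 96\right) = \frac{34}{83} \cdot 126 = \frac{4284}{83}$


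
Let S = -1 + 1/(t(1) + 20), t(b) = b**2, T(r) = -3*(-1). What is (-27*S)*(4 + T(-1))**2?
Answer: 1260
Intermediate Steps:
T(r) = 3
S = -20/21 (S = -1 + 1/(1**2 + 20) = -1 + 1/(1 + 20) = -1 + 1/21 = -20/21 ≈ -0.95238)
(-27*S)*(4 + T(-1))**2 = (-27*(-20/21))*(4 + 3)**2 = (180/7)*7**2 = (180/7)*49 = 1260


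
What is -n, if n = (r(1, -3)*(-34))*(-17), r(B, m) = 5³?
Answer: -72250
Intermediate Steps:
r(B, m) = 125
n = 72250 (n = (125*(-34))*(-17) = -4250*(-17) = 72250)
-n = -1*72250 = -72250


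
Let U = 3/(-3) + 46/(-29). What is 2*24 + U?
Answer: 1317/29 ≈ 45.414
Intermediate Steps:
U = -75/29 (U = 3*(-1/3) + 46*(-1/29) = -1 - 46/29 = -75/29 ≈ -2.5862)
2*24 + U = 2*24 - 75/29 = 48 - 75/29 = 1317/29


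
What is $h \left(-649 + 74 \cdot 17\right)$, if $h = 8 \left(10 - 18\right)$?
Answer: $-38976$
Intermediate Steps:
$h = -64$ ($h = 8 \left(-8\right) = -64$)
$h \left(-649 + 74 \cdot 17\right) = - 64 \left(-649 + 74 \cdot 17\right) = - 64 \left(-649 + 1258\right) = \left(-64\right) 609 = -38976$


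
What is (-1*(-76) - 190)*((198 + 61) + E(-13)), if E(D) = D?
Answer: -28044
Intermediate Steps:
(-1*(-76) - 190)*((198 + 61) + E(-13)) = (-1*(-76) - 190)*((198 + 61) - 13) = (76 - 190)*(259 - 13) = -114*246 = -28044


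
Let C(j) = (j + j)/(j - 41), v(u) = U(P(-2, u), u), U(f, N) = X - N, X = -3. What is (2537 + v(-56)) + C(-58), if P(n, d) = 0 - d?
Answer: 256526/99 ≈ 2591.2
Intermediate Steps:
P(n, d) = -d
U(f, N) = -3 - N
v(u) = -3 - u
C(j) = 2*j/(-41 + j) (C(j) = (2*j)/(-41 + j) = 2*j/(-41 + j))
(2537 + v(-56)) + C(-58) = (2537 + (-3 - 1*(-56))) + 2*(-58)/(-41 - 58) = (2537 + (-3 + 56)) + 2*(-58)/(-99) = (2537 + 53) + 2*(-58)*(-1/99) = 2590 + 116/99 = 256526/99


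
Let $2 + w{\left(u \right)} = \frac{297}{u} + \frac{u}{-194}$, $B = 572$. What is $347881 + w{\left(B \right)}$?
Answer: $\frac{1754689423}{5044} \approx 3.4788 \cdot 10^{5}$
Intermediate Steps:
$w{\left(u \right)} = -2 + \frac{297}{u} - \frac{u}{194}$ ($w{\left(u \right)} = -2 + \left(\frac{297}{u} + \frac{u}{-194}\right) = -2 + \left(\frac{297}{u} + u \left(- \frac{1}{194}\right)\right) = -2 - \left(- \frac{297}{u} + \frac{u}{194}\right) = -2 + \frac{297}{u} - \frac{u}{194}$)
$347881 + w{\left(B \right)} = 347881 - \left(\frac{480}{97} - \frac{27}{52}\right) = 347881 - \frac{22341}{5044} = \frac{1754689423}{5044}$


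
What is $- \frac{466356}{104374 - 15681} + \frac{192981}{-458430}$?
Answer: $- \frac{6997201361}{1232107030} \approx -5.6791$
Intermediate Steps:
$- \frac{466356}{104374 - 15681} + \frac{192981}{-458430} = - \frac{466356}{104374 - 15681} + 192981 \left(- \frac{1}{458430}\right) = - \frac{466356}{88693} - \frac{64327}{152810} = \left(-466356\right) \frac{1}{88693} - \frac{64327}{152810} = - \frac{42396}{8063} - \frac{64327}{152810} = - \frac{6997201361}{1232107030}$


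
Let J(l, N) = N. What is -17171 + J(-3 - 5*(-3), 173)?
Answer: -16998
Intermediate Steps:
-17171 + J(-3 - 5*(-3), 173) = -17171 + 173 = -16998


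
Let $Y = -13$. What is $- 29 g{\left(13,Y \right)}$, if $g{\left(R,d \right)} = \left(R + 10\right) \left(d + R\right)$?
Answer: $0$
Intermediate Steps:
$g{\left(R,d \right)} = \left(10 + R\right) \left(R + d\right)$
$- 29 g{\left(13,Y \right)} = - 29 \left(13^{2} + 10 \cdot 13 + 10 \left(-13\right) + 13 \left(-13\right)\right) = - 29 \left(169 + 130 - 130 - 169\right) = \left(-29\right) 0 = 0$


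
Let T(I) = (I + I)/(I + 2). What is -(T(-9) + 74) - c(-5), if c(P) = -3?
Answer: -515/7 ≈ -73.571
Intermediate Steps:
T(I) = 2*I/(2 + I) (T(I) = (2*I)/(2 + I) = 2*I/(2 + I))
-(T(-9) + 74) - c(-5) = -(2*(-9)/(2 - 9) + 74) - 1*(-3) = -(2*(-9)/(-7) + 74) + 3 = -(2*(-9)*(-1/7) + 74) + 3 = -(18/7 + 74) + 3 = -1*536/7 + 3 = -536/7 + 3 = -515/7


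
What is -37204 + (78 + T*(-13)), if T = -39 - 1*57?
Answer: -35878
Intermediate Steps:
T = -96 (T = -39 - 57 = -96)
-37204 + (78 + T*(-13)) = -37204 + (78 - 96*(-13)) = -37204 + (78 + 1248) = -37204 + 1326 = -35878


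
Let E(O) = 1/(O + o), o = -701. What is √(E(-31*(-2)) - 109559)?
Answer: I*√4970582342/213 ≈ 331.0*I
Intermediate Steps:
E(O) = 1/(-701 + O) (E(O) = 1/(O - 701) = 1/(-701 + O))
√(E(-31*(-2)) - 109559) = √(1/(-701 - 31*(-2)) - 109559) = √(1/(-701 + 62) - 109559) = √(1/(-639) - 109559) = √(-1/639 - 109559) = √(-70008202/639) = I*√4970582342/213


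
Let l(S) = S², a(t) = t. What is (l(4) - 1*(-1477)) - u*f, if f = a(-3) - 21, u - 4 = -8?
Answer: 1397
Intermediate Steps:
u = -4 (u = 4 - 8 = -4)
f = -24 (f = -3 - 21 = -24)
(l(4) - 1*(-1477)) - u*f = (4² - 1*(-1477)) - (-4)*(-24) = (16 + 1477) - 1*96 = 1493 - 96 = 1397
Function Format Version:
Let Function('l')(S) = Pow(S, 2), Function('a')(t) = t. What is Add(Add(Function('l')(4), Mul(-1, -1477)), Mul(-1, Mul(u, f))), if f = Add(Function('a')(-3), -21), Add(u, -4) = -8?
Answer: 1397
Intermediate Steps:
u = -4 (u = Add(4, -8) = -4)
f = -24 (f = Add(-3, -21) = -24)
Add(Add(Function('l')(4), Mul(-1, -1477)), Mul(-1, Mul(u, f))) = Add(Add(Pow(4, 2), Mul(-1, -1477)), Mul(-1, Mul(-4, -24))) = Add(Add(16, 1477), Mul(-1, 96)) = Add(1493, -96) = 1397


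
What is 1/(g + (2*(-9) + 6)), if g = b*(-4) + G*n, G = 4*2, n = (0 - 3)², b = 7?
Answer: 1/32 ≈ 0.031250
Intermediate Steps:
n = 9 (n = (-3)² = 9)
G = 8
g = 44 (g = 7*(-4) + 8*9 = -28 + 72 = 44)
1/(g + (2*(-9) + 6)) = 1/(44 + (2*(-9) + 6)) = 1/(44 + (-18 + 6)) = 1/(44 - 12) = 1/32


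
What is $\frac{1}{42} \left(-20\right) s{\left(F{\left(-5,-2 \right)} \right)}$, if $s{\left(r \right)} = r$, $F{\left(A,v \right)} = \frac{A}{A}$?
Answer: $- \frac{10}{21} \approx -0.47619$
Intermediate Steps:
$F{\left(A,v \right)} = 1$
$\frac{1}{42} \left(-20\right) s{\left(F{\left(-5,-2 \right)} \right)} = \frac{1}{42} \left(-20\right) 1 = \left(- \frac{10}{21}\right) 1 = - \frac{10}{21}$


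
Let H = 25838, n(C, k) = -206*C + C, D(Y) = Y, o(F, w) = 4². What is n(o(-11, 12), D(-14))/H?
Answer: -1640/12919 ≈ -0.12694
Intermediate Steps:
o(F, w) = 16
n(C, k) = -205*C
n(o(-11, 12), D(-14))/H = -205*16/25838 = -3280*1/25838 = -1640/12919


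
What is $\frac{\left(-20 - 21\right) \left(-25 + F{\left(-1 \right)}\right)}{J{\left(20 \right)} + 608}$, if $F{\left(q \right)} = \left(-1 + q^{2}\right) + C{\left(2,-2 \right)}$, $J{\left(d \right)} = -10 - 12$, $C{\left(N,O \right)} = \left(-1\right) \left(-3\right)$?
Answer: $\frac{451}{293} \approx 1.5392$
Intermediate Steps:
$C{\left(N,O \right)} = 3$
$J{\left(d \right)} = -22$
$F{\left(q \right)} = 2 + q^{2}$ ($F{\left(q \right)} = \left(-1 + q^{2}\right) + 3 = 2 + q^{2}$)
$\frac{\left(-20 - 21\right) \left(-25 + F{\left(-1 \right)}\right)}{J{\left(20 \right)} + 608} = \frac{\left(-20 - 21\right) \left(-25 + \left(2 + \left(-1\right)^{2}\right)\right)}{-22 + 608} = \frac{\left(-41\right) \left(-25 + \left(2 + 1\right)\right)}{586} = \frac{\left(-41\right) \left(-25 + 3\right)}{586} = \frac{\left(-41\right) \left(-22\right)}{586} = \frac{1}{586} \cdot 902 = \frac{451}{293}$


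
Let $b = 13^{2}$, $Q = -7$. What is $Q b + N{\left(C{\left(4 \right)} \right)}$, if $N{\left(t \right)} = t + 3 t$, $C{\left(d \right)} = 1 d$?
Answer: $-1167$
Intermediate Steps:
$C{\left(d \right)} = d$
$N{\left(t \right)} = 4 t$
$b = 169$
$Q b + N{\left(C{\left(4 \right)} \right)} = \left(-7\right) 169 + 4 \cdot 4 = -1183 + 16 = -1167$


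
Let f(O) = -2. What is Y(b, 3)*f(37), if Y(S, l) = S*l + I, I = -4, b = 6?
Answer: -28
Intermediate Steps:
Y(S, l) = -4 + S*l (Y(S, l) = S*l - 4 = -4 + S*l)
Y(b, 3)*f(37) = (-4 + 6*3)*(-2) = (-4 + 18)*(-2) = 14*(-2) = -28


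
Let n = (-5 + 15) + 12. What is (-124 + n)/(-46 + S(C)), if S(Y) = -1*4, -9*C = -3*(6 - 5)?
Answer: 51/25 ≈ 2.0400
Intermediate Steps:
C = ⅓ (C = -(-1)*(6 - 5)/3 = -(-1)/3 = -⅑*(-3) = ⅓ ≈ 0.33333)
S(Y) = -4
n = 22 (n = 10 + 12 = 22)
(-124 + n)/(-46 + S(C)) = (-124 + 22)/(-46 - 4) = -102/(-50) = -102*(-1/50) = 51/25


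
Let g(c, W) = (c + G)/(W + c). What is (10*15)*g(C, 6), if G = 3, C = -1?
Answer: 60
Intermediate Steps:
g(c, W) = (3 + c)/(W + c) (g(c, W) = (c + 3)/(W + c) = (3 + c)/(W + c))
(10*15)*g(C, 6) = (10*15)*((3 - 1)/(6 - 1)) = 150*(2/5) = 150*((⅕)*2) = 150*(⅖) = 60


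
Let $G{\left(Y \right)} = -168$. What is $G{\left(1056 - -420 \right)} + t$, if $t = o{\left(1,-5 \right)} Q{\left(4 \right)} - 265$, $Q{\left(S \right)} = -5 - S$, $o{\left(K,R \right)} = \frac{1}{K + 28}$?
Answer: $- \frac{12566}{29} \approx -433.31$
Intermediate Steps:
$o{\left(K,R \right)} = \frac{1}{28 + K}$
$t = - \frac{7694}{29}$ ($t = \frac{-5 - 4}{28 + 1} - 265 = \frac{-5 - 4}{29} - 265 = \frac{1}{29} \left(-9\right) - 265 = - \frac{9}{29} - 265 = - \frac{7694}{29} \approx -265.31$)
$G{\left(1056 - -420 \right)} + t = -168 - \frac{7694}{29} = - \frac{12566}{29}$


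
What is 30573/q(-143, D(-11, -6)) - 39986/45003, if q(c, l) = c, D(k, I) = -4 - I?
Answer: -1381594717/6435429 ≈ -214.69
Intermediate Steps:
30573/q(-143, D(-11, -6)) - 39986/45003 = 30573/(-143) - 39986/45003 = 30573*(-1/143) - 39986*1/45003 = -30573/143 - 39986/45003 = -1381594717/6435429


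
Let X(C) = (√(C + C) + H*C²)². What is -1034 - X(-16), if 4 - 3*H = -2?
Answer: -263146 - 4096*I*√2 ≈ -2.6315e+5 - 5792.6*I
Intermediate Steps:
H = 2 (H = 4/3 - ⅓*(-2) = 4/3 + ⅔ = 2)
X(C) = (2*C² + √2*√C)² (X(C) = (√(C + C) + 2*C²)² = (√(2*C) + 2*C²)² = (√2*√C + 2*C²)² = (2*C² + √2*√C)²)
-1034 - X(-16) = -1034 - (2*(-16)² + √2*√(-16))² = -1034 - (2*256 + √2*(4*I))² = -1034 - (512 + 4*I*√2)²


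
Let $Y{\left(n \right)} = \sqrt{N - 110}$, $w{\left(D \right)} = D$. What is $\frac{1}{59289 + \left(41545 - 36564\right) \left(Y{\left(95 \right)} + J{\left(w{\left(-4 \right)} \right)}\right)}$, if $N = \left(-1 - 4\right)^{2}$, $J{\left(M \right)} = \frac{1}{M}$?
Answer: $\frac{185740}{17529464317} - \frac{79696 i \sqrt{85}}{87647321585} \approx 1.0596 \cdot 10^{-5} - 8.3832 \cdot 10^{-6} i$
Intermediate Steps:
$N = 25$ ($N = \left(-5\right)^{2} = 25$)
$Y{\left(n \right)} = i \sqrt{85}$ ($Y{\left(n \right)} = \sqrt{25 - 110} = \sqrt{-85} = i \sqrt{85}$)
$\frac{1}{59289 + \left(41545 - 36564\right) \left(Y{\left(95 \right)} + J{\left(w{\left(-4 \right)} \right)}\right)} = \frac{1}{59289 + \left(41545 - 36564\right) \left(i \sqrt{85} + \frac{1}{-4}\right)} = \frac{1}{59289 + 4981 \left(i \sqrt{85} - \frac{1}{4}\right)} = \frac{1}{59289 + 4981 \left(- \frac{1}{4} + i \sqrt{85}\right)} = \frac{1}{59289 - \left(\frac{4981}{4} - 4981 i \sqrt{85}\right)} = \frac{1}{\frac{232175}{4} + 4981 i \sqrt{85}}$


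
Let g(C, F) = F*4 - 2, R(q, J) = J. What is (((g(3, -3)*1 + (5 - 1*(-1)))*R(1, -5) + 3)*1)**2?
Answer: 1849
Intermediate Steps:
g(C, F) = -2 + 4*F (g(C, F) = 4*F - 2 = -2 + 4*F)
(((g(3, -3)*1 + (5 - 1*(-1)))*R(1, -5) + 3)*1)**2 = ((((-2 + 4*(-3))*1 + (5 - 1*(-1)))*(-5) + 3)*1)**2 = ((((-2 - 12)*1 + (5 + 1))*(-5) + 3)*1)**2 = (((-14*1 + 6)*(-5) + 3)*1)**2 = (((-14 + 6)*(-5) + 3)*1)**2 = ((-8*(-5) + 3)*1)**2 = ((40 + 3)*1)**2 = (43*1)**2 = 43**2 = 1849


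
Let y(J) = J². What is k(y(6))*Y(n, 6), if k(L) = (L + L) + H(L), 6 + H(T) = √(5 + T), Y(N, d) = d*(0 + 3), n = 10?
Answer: 1188 + 18*√41 ≈ 1303.3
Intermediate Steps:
Y(N, d) = 3*d (Y(N, d) = d*3 = 3*d)
H(T) = -6 + √(5 + T)
k(L) = -6 + √(5 + L) + 2*L (k(L) = (L + L) + (-6 + √(5 + L)) = 2*L + (-6 + √(5 + L)) = -6 + √(5 + L) + 2*L)
k(y(6))*Y(n, 6) = (-6 + √(5 + 6²) + 2*6²)*(3*6) = (-6 + √(5 + 36) + 2*36)*18 = (-6 + √41 + 72)*18 = (66 + √41)*18 = 1188 + 18*√41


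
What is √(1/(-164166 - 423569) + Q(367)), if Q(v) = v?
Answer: 2*√31693425326210/587735 ≈ 19.157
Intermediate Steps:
√(1/(-164166 - 423569) + Q(367)) = √(1/(-164166 - 423569) + 367) = √(1/(-587735) + 367) = √(-1/587735 + 367) = √(215698744/587735) = 2*√31693425326210/587735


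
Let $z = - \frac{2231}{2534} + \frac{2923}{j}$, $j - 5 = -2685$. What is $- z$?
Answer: $\frac{6692981}{3395560} \approx 1.9711$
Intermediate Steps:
$j = -2680$ ($j = 5 - 2685 = -2680$)
$z = - \frac{6692981}{3395560}$ ($z = - \frac{2231}{2534} + \frac{2923}{-2680} = \left(-2231\right) \frac{1}{2534} + 2923 \left(- \frac{1}{2680}\right) = - \frac{2231}{2534} - \frac{2923}{2680} = - \frac{6692981}{3395560} \approx -1.9711$)
$- z = \left(-1\right) \left(- \frac{6692981}{3395560}\right) = \frac{6692981}{3395560}$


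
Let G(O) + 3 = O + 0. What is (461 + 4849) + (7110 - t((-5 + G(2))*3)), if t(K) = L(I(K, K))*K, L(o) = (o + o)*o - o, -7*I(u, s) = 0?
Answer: 12420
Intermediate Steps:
I(u, s) = 0 (I(u, s) = -1/7*0 = 0)
G(O) = -3 + O (G(O) = -3 + (O + 0) = -3 + O)
L(o) = -o + 2*o**2 (L(o) = (2*o)*o - o = 2*o**2 - o = -o + 2*o**2)
t(K) = 0 (t(K) = (0*(-1 + 2*0))*K = (0*(-1 + 0))*K = (0*(-1))*K = 0*K = 0)
(461 + 4849) + (7110 - t((-5 + G(2))*3)) = (461 + 4849) + (7110 - 1*0) = 5310 + (7110 + 0) = 5310 + 7110 = 12420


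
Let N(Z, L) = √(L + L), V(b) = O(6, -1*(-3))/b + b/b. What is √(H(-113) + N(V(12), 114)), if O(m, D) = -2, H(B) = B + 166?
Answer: √(53 + 2*√57) ≈ 8.2523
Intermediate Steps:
H(B) = 166 + B
V(b) = 1 - 2/b (V(b) = -2/b + b/b = -2/b + 1 = 1 - 2/b)
N(Z, L) = √2*√L (N(Z, L) = √(2*L) = √2*√L)
√(H(-113) + N(V(12), 114)) = √((166 - 113) + √2*√114) = √(53 + 2*√57)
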